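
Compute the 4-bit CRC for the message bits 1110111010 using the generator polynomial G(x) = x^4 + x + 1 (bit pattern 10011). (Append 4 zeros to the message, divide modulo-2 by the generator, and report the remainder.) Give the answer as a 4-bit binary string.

1110

Append 4 zeros: 11101110100000. Divide by 10011 (XOR where the leading bit is 1):
  pos 0: 11101 XOR 10011 = 01110
  pos 1: 11101 XOR 10011 = 01110
  pos 2: 11101 XOR 10011 = 01110
  pos 3: 11100 XOR 10011 = 01111
  pos 4: 11111 XOR 10011 = 01100
  pos 5: 11000 XOR 10011 = 01011
  pos 6: 10110 XOR 10011 = 00101
  pos 8: 10100 XOR 10011 = 00111
Remainder (last 4 bits) = 1110. This is the CRC / FCS.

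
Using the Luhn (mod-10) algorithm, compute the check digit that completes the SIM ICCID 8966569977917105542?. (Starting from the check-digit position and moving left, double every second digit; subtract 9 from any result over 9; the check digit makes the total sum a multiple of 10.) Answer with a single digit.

8

Partial digits right→left: 2 4 5 5 0 1 7 1 9 7 7 9 9 6 5 6 6 9 8
Double every second digit counting from the check-digit position (so the 1st, 3rd, 5th, ... of the partial from the right).
  doubled (with −9 where >9): 4 1 0 5 9 5 9 1 3 7 → sum 44
  kept as-is: 4 5 1 1 7 9 6 6 9 → sum 48
Total = 44 + 48 = 92.
Check digit = (10 − (92 mod 10)) mod 10 = 8.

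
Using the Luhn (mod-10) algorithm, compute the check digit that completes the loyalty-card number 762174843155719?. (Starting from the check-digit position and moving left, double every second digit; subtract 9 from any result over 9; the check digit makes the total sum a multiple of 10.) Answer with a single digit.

Partial digits right→left: 9 1 7 5 5 1 3 4 8 4 7 1 2 6 7
Double every second digit counting from the check-digit position (so the 1st, 3rd, 5th, ... of the partial from the right).
  doubled (with −9 where >9): 9 5 1 6 7 5 4 5 → sum 42
  kept as-is: 1 5 1 4 4 1 6 → sum 22
Total = 42 + 22 = 64.
Check digit = (10 − (64 mod 10)) mod 10 = 6.

6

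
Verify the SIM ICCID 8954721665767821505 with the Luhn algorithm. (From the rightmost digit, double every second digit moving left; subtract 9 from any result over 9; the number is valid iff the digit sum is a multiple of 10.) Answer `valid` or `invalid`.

From the right, keep odd positions and double even positions (subtract 9 from any doubled value over 9):
  doubled (positions 2,4,...): 0 2 7 3 1 3 4 8 9 → sum 37
  kept (positions 1,3,...): 5 5 2 7 7 6 1 7 5 8 → sum 53
Total = 90.
90 mod 10 = 0, so the number is valid.

valid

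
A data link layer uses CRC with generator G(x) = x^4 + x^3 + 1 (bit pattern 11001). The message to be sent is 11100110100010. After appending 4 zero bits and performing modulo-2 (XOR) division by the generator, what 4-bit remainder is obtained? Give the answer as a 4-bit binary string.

Append 4 zeros: 111001101000100000. Divide by 11001 (XOR where the leading bit is 1):
  pos 0: 11100 XOR 11001 = 00101
  pos 2: 10111 XOR 11001 = 01110
  pos 3: 11100 XOR 11001 = 00101
  pos 5: 10110 XOR 11001 = 01111
  pos 6: 11110 XOR 11001 = 00111
  pos 8: 11101 XOR 11001 = 00100
  pos 10: 10000 XOR 11001 = 01001
  pos 11: 10010 XOR 11001 = 01011
  pos 12: 10110 XOR 11001 = 01111
  pos 13: 11110 XOR 11001 = 00111
Remainder (last 4 bits) = 0111. This is the CRC / FCS.

0111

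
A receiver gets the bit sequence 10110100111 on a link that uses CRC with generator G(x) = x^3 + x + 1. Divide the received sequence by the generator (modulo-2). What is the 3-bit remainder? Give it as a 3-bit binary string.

000

Modulo-2 division of 10110100111 by 1011:
  pos 0: 1011 XOR 1011 = 0000
  pos 5: 1001 XOR 1011 = 0010
  pos 7: 1011 XOR 1011 = 0000
Remainder = 000 (zero — the frame passes the CRC check).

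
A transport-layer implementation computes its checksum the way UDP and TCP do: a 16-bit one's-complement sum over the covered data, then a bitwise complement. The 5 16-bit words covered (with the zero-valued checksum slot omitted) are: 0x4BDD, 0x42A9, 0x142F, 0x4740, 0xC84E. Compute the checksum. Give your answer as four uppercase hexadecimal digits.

One's-complement addition (fold any carry out of bit 15 back into bit 0):
  0x4BDD + 0x42A9 = 0x08E86
  0x8E86 + 0x142F = 0x0A2B5
  0xA2B5 + 0x4740 = 0x0E9F5
  0xE9F5 + 0xC84E = 0x1B243 → wrap carry → 0xB244
One's-complement sum = 0xB244.
Checksum = ~0xB244 & 0xFFFF = 0x4DBB.

4DBB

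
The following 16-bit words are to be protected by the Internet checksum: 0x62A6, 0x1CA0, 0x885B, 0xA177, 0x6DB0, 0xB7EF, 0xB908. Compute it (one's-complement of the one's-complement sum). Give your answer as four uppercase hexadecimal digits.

783D

One's-complement addition (fold any carry out of bit 15 back into bit 0):
  0x62A6 + 0x1CA0 = 0x07F46
  0x7F46 + 0x885B = 0x107A1 → wrap carry → 0x07A2
  0x07A2 + 0xA177 = 0x0A919
  0xA919 + 0x6DB0 = 0x116C9 → wrap carry → 0x16CA
  0x16CA + 0xB7EF = 0x0CEB9
  0xCEB9 + 0xB908 = 0x187C1 → wrap carry → 0x87C2
One's-complement sum = 0x87C2.
Checksum = ~0x87C2 & 0xFFFF = 0x783D.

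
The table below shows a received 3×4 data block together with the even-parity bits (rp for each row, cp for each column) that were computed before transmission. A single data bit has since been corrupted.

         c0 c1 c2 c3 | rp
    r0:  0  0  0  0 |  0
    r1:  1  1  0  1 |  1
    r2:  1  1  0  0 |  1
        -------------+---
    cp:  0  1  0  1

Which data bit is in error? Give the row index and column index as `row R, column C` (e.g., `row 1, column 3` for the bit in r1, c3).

Recompute each row's even parity and compare to rp:
  r0: data parity 0, sent rp 0 → ok
  r1: data parity 1, sent rp 1 → ok
  r2: data parity 0, sent rp 1 → mismatch
Recompute each column's even parity and compare to cp:
  c0: data parity 0, sent cp 0 → ok
  c1: data parity 0, sent cp 1 → mismatch
  c2: data parity 0, sent cp 0 → ok
  c3: data parity 1, sent cp 1 → ok
Exactly one row (r2) and one column (c1) fail → the flipped bit is at their intersection.

row 2, column 1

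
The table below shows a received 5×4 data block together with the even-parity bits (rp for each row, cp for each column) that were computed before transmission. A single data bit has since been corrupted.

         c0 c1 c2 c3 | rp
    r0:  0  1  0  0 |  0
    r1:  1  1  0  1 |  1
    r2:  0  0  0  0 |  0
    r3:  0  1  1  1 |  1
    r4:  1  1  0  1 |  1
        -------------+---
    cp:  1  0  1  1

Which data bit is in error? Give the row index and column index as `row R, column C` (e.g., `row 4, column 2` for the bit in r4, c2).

row 0, column 0

Recompute each row's even parity and compare to rp:
  r0: data parity 1, sent rp 0 → mismatch
  r1: data parity 1, sent rp 1 → ok
  r2: data parity 0, sent rp 0 → ok
  r3: data parity 1, sent rp 1 → ok
  r4: data parity 1, sent rp 1 → ok
Recompute each column's even parity and compare to cp:
  c0: data parity 0, sent cp 1 → mismatch
  c1: data parity 0, sent cp 0 → ok
  c2: data parity 1, sent cp 1 → ok
  c3: data parity 1, sent cp 1 → ok
Exactly one row (r0) and one column (c0) fail → the flipped bit is at their intersection.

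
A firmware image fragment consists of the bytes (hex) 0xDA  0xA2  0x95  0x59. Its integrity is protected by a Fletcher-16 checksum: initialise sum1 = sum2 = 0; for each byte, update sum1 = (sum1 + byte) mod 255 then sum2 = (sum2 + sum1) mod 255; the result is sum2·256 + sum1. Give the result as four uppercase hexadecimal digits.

Running sums (mod 255):
  after byte 0 (0xDA): sum1=218, sum2=218
  after byte 1 (0xA2): sum1=125, sum2=88
  after byte 2 (0x95): sum1=19, sum2=107
  after byte 3 (0x59): sum1=108, sum2=215
Checksum = sum2·256 + sum1 = 215·256 + 108 = 55148 = 0xD76C.

D76C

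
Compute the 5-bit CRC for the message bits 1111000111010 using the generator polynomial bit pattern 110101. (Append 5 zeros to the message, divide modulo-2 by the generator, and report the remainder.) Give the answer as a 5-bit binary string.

Append 5 zeros: 111100011101000000. Divide by 110101 (XOR where the leading bit is 1):
  pos 0: 111100 XOR 110101 = 001001
  pos 2: 100101 XOR 110101 = 010000
  pos 3: 100001 XOR 110101 = 010100
  pos 4: 101001 XOR 110101 = 011100
  pos 5: 111000 XOR 110101 = 001101
  pos 7: 110110 XOR 110101 = 000011
  pos 11: 110000 XOR 110101 = 000101
Remainder (last 5 bits) = 01010. This is the CRC / FCS.

01010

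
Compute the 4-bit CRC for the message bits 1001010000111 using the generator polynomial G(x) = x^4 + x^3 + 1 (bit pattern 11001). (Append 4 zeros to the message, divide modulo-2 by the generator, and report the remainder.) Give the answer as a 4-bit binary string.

Append 4 zeros: 10010100001110000. Divide by 11001 (XOR where the leading bit is 1):
  pos 0: 10010 XOR 11001 = 01011
  pos 1: 10111 XOR 11001 = 01110
  pos 2: 11100 XOR 11001 = 00101
  pos 4: 10100 XOR 11001 = 01101
  pos 5: 11010 XOR 11001 = 00011
  pos 8: 11111 XOR 11001 = 00110
  pos 10: 11000 XOR 11001 = 00001
Remainder (last 4 bits) = 0100. This is the CRC / FCS.

0100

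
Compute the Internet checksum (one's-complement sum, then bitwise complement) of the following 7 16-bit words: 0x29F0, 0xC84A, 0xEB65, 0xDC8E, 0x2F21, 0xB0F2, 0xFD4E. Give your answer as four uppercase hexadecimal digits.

One's-complement addition (fold any carry out of bit 15 back into bit 0):
  0x29F0 + 0xC84A = 0x0F23A
  0xF23A + 0xEB65 = 0x1DD9F → wrap carry → 0xDDA0
  0xDDA0 + 0xDC8E = 0x1BA2E → wrap carry → 0xBA2F
  0xBA2F + 0x2F21 = 0x0E950
  0xE950 + 0xB0F2 = 0x19A42 → wrap carry → 0x9A43
  0x9A43 + 0xFD4E = 0x19791 → wrap carry → 0x9792
One's-complement sum = 0x9792.
Checksum = ~0x9792 & 0xFFFF = 0x686D.

686D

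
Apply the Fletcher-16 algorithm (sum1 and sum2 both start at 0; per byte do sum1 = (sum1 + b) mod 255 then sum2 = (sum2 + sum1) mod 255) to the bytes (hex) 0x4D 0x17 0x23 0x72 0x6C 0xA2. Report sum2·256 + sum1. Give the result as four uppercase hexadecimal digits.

A209

Running sums (mod 255):
  after byte 0 (0x4D): sum1=77, sum2=77
  after byte 1 (0x17): sum1=100, sum2=177
  after byte 2 (0x23): sum1=135, sum2=57
  after byte 3 (0x72): sum1=249, sum2=51
  after byte 4 (0x6C): sum1=102, sum2=153
  after byte 5 (0xA2): sum1=9, sum2=162
Checksum = sum2·256 + sum1 = 162·256 + 9 = 41481 = 0xA209.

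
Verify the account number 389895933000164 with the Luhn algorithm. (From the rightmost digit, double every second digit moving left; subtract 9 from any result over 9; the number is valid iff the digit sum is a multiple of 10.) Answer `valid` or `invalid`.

invalid

From the right, keep odd positions and double even positions (subtract 9 from any doubled value over 9):
  doubled (positions 2,4,...): 3 0 0 6 1 7 7 → sum 24
  kept (positions 1,3,...): 4 1 0 3 9 9 9 3 → sum 38
Total = 62.
62 mod 10 = 2, so the number is invalid.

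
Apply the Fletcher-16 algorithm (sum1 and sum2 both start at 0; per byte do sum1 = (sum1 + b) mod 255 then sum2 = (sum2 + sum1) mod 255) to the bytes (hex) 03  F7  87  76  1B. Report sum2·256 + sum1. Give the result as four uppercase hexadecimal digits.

8D14

Running sums (mod 255):
  after byte 0 (03): sum1=3, sum2=3
  after byte 1 (F7): sum1=250, sum2=253
  after byte 2 (87): sum1=130, sum2=128
  after byte 3 (76): sum1=248, sum2=121
  after byte 4 (1B): sum1=20, sum2=141
Checksum = sum2·256 + sum1 = 141·256 + 20 = 36116 = 0x8D14.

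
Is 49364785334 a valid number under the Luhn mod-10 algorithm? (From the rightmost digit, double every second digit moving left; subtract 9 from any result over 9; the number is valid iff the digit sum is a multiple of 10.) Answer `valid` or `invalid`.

valid

From the right, keep odd positions and double even positions (subtract 9 from any doubled value over 9):
  doubled (positions 2,4,...): 6 1 5 3 9 → sum 24
  kept (positions 1,3,...): 4 3 8 4 3 4 → sum 26
Total = 50.
50 mod 10 = 0, so the number is valid.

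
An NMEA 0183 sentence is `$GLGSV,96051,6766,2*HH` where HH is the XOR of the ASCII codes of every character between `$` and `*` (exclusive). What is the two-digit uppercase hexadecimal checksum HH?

6D

XOR the ASCII codes of the payload characters:
  'G' = 0x47 → acc = 0x47
  'L' = 0x4C → acc = 0x0B
  'G' = 0x47 → acc = 0x4C
  'S' = 0x53 → acc = 0x1F
  'V' = 0x56 → acc = 0x49
  ',' = 0x2C → acc = 0x65
  '9' = 0x39 → acc = 0x5C
  '6' = 0x36 → acc = 0x6A
  '0' = 0x30 → acc = 0x5A
  '5' = 0x35 → acc = 0x6F
  '1' = 0x31 → acc = 0x5E
  ',' = 0x2C → acc = 0x72
  '6' = 0x36 → acc = 0x44
  '7' = 0x37 → acc = 0x73
  '6' = 0x36 → acc = 0x45
  '6' = 0x36 → acc = 0x73
  ',' = 0x2C → acc = 0x5F
  '2' = 0x32 → acc = 0x6D
Checksum = 0x6D.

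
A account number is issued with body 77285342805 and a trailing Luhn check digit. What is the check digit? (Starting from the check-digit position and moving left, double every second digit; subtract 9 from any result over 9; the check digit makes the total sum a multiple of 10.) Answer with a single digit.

4

Partial digits right→left: 5 0 8 2 4 3 5 8 2 7 7
Double every second digit counting from the check-digit position (so the 1st, 3rd, 5th, ... of the partial from the right).
  doubled (with −9 where >9): 1 7 8 1 4 5 → sum 26
  kept as-is: 0 2 3 8 7 → sum 20
Total = 26 + 20 = 46.
Check digit = (10 − (46 mod 10)) mod 10 = 4.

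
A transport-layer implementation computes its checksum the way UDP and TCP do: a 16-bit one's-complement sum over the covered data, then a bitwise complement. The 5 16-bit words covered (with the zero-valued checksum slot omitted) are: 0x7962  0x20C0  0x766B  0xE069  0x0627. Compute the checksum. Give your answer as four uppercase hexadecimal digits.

08E1

One's-complement addition (fold any carry out of bit 15 back into bit 0):
  0x7962 + 0x20C0 = 0x09A22
  0x9A22 + 0x766B = 0x1108D → wrap carry → 0x108E
  0x108E + 0xE069 = 0x0F0F7
  0xF0F7 + 0x0627 = 0x0F71E
One's-complement sum = 0xF71E.
Checksum = ~0xF71E & 0xFFFF = 0x08E1.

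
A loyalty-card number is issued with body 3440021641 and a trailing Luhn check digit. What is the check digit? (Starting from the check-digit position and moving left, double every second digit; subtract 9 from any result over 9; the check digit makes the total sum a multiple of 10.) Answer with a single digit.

1

Partial digits right→left: 1 4 6 1 2 0 0 4 4 3
Double every second digit counting from the check-digit position (so the 1st, 3rd, 5th, ... of the partial from the right).
  doubled (with −9 where >9): 2 3 4 0 8 → sum 17
  kept as-is: 4 1 0 4 3 → sum 12
Total = 17 + 12 = 29.
Check digit = (10 − (29 mod 10)) mod 10 = 1.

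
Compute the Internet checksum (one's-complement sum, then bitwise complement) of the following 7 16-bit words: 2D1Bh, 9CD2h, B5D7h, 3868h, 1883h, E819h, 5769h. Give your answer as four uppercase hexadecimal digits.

One's-complement addition (fold any carry out of bit 15 back into bit 0):
  0x2D1B + 0x9CD2 = 0x0C9ED
  0xC9ED + 0xB5D7 = 0x17FC4 → wrap carry → 0x7FC5
  0x7FC5 + 0x3868 = 0x0B82D
  0xB82D + 0x1883 = 0x0D0B0
  0xD0B0 + 0xE819 = 0x1B8C9 → wrap carry → 0xB8CA
  0xB8CA + 0x5769 = 0x11033 → wrap carry → 0x1034
One's-complement sum = 0x1034.
Checksum = ~0x1034 & 0xFFFF = 0xEFCB.

EFCB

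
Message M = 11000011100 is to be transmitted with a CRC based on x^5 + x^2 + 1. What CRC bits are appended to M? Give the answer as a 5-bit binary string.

Append 5 zeros: 1100001110000000. Divide by 100101 (XOR where the leading bit is 1):
  pos 0: 110000 XOR 100101 = 010101
  pos 1: 101011 XOR 100101 = 001110
  pos 3: 111011 XOR 100101 = 011110
  pos 4: 111100 XOR 100101 = 011001
  pos 5: 110010 XOR 100101 = 010111
  pos 6: 101110 XOR 100101 = 001011
  pos 8: 101100 XOR 100101 = 001001
  pos 10: 100100 XOR 100101 = 000001
Remainder (last 5 bits) = 00001. This is the CRC / FCS.

00001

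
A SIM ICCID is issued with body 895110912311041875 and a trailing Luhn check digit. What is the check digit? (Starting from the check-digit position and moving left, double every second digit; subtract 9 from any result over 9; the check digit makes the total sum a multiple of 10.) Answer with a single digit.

Partial digits right→left: 5 7 8 1 4 0 1 1 3 2 1 9 0 1 1 5 9 8
Double every second digit counting from the check-digit position (so the 1st, 3rd, 5th, ... of the partial from the right).
  doubled (with −9 where >9): 1 7 8 2 6 2 0 2 9 → sum 37
  kept as-is: 7 1 0 1 2 9 1 5 8 → sum 34
Total = 37 + 34 = 71.
Check digit = (10 − (71 mod 10)) mod 10 = 9.

9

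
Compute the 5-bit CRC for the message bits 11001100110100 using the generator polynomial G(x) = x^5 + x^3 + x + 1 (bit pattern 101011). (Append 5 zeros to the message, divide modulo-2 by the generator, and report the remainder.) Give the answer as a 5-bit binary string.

Append 5 zeros: 1100110011010000000. Divide by 101011 (XOR where the leading bit is 1):
  pos 0: 110011 XOR 101011 = 011000
  pos 1: 110000 XOR 101011 = 011011
  pos 2: 110110 XOR 101011 = 011101
  pos 3: 111011 XOR 101011 = 010000
  pos 4: 100001 XOR 101011 = 001010
  pos 6: 101001 XOR 101011 = 000010
  pos 10: 100000 XOR 101011 = 001011
  pos 12: 101100 XOR 101011 = 000111
Remainder (last 5 bits) = 01110. This is the CRC / FCS.

01110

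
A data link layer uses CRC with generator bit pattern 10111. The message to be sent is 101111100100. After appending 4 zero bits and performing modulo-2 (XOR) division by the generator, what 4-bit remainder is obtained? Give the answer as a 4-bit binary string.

0111

Append 4 zeros: 1011111001000000. Divide by 10111 (XOR where the leading bit is 1):
  pos 0: 10111 XOR 10111 = 00000
  pos 5: 11001 XOR 10111 = 01110
  pos 6: 11100 XOR 10111 = 01011
  pos 7: 10110 XOR 10111 = 00001
  pos 11: 10000 XOR 10111 = 00111
Remainder (last 4 bits) = 0111. This is the CRC / FCS.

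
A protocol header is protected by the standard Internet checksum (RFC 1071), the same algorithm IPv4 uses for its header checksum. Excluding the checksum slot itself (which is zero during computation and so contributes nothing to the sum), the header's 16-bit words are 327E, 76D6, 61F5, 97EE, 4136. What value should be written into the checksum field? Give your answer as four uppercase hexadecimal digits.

1B91

One's-complement addition (fold any carry out of bit 15 back into bit 0):
  0x327E + 0x76D6 = 0x0A954
  0xA954 + 0x61F5 = 0x10B49 → wrap carry → 0x0B4A
  0x0B4A + 0x97EE = 0x0A338
  0xA338 + 0x4136 = 0x0E46E
One's-complement sum = 0xE46E.
Checksum = ~0xE46E & 0xFFFF = 0x1B91.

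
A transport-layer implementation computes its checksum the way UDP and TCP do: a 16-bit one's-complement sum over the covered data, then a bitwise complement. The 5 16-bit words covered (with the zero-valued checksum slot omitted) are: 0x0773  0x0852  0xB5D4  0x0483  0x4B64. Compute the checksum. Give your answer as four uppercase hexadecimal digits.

EA7E

One's-complement addition (fold any carry out of bit 15 back into bit 0):
  0x0773 + 0x0852 = 0x00FC5
  0x0FC5 + 0xB5D4 = 0x0C599
  0xC599 + 0x0483 = 0x0CA1C
  0xCA1C + 0x4B64 = 0x11580 → wrap carry → 0x1581
One's-complement sum = 0x1581.
Checksum = ~0x1581 & 0xFFFF = 0xEA7E.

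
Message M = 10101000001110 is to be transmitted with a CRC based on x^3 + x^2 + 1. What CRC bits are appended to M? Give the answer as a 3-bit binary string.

Append 3 zeros: 10101000001110000. Divide by 1101 (XOR where the leading bit is 1):
  pos 0: 1010 XOR 1101 = 0111
  pos 1: 1111 XOR 1101 = 0010
  pos 3: 1000 XOR 1101 = 0101
  pos 4: 1010 XOR 1101 = 0111
  pos 5: 1110 XOR 1101 = 0011
  pos 7: 1101 XOR 1101 = 0000
  pos 11: 1100 XOR 1101 = 0001
Remainder (last 3 bits) = 100. This is the CRC / FCS.

100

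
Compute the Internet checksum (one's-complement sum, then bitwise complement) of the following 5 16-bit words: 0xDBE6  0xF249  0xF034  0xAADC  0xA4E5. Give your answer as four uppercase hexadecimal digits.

One's-complement addition (fold any carry out of bit 15 back into bit 0):
  0xDBE6 + 0xF249 = 0x1CE2F → wrap carry → 0xCE30
  0xCE30 + 0xF034 = 0x1BE64 → wrap carry → 0xBE65
  0xBE65 + 0xAADC = 0x16941 → wrap carry → 0x6942
  0x6942 + 0xA4E5 = 0x10E27 → wrap carry → 0x0E28
One's-complement sum = 0x0E28.
Checksum = ~0x0E28 & 0xFFFF = 0xF1D7.

F1D7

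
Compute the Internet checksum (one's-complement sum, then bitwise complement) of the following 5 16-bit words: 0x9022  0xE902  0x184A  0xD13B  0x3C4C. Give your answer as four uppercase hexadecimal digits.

6108

One's-complement addition (fold any carry out of bit 15 back into bit 0):
  0x9022 + 0xE902 = 0x17924 → wrap carry → 0x7925
  0x7925 + 0x184A = 0x0916F
  0x916F + 0xD13B = 0x162AA → wrap carry → 0x62AB
  0x62AB + 0x3C4C = 0x09EF7
One's-complement sum = 0x9EF7.
Checksum = ~0x9EF7 & 0xFFFF = 0x6108.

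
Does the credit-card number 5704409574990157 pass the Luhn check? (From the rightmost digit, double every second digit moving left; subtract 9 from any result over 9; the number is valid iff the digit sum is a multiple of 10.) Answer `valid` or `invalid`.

From the right, keep odd positions and double even positions (subtract 9 from any doubled value over 9):
  doubled (positions 2,4,...): 1 0 9 5 9 8 0 1 → sum 33
  kept (positions 1,3,...): 7 1 9 4 5 0 4 7 → sum 37
Total = 70.
70 mod 10 = 0, so the number is valid.

valid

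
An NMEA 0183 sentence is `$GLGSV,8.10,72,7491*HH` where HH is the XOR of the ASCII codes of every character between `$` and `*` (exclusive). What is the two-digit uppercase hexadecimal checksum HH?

XOR the ASCII codes of the payload characters:
  'G' = 0x47 → acc = 0x47
  'L' = 0x4C → acc = 0x0B
  'G' = 0x47 → acc = 0x4C
  'S' = 0x53 → acc = 0x1F
  'V' = 0x56 → acc = 0x49
  ',' = 0x2C → acc = 0x65
  '8' = 0x38 → acc = 0x5D
  '.' = 0x2E → acc = 0x73
  '1' = 0x31 → acc = 0x42
  '0' = 0x30 → acc = 0x72
  ',' = 0x2C → acc = 0x5E
  '7' = 0x37 → acc = 0x69
  '2' = 0x32 → acc = 0x5B
  ',' = 0x2C → acc = 0x77
  '7' = 0x37 → acc = 0x40
  '4' = 0x34 → acc = 0x74
  '9' = 0x39 → acc = 0x4D
  '1' = 0x31 → acc = 0x7C
Checksum = 0x7C.

7C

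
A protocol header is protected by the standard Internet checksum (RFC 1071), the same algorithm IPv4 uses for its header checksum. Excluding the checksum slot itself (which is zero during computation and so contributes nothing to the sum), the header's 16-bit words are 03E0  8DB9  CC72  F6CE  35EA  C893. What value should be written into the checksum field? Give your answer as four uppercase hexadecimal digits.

ACA6

One's-complement addition (fold any carry out of bit 15 back into bit 0):
  0x03E0 + 0x8DB9 = 0x09199
  0x9199 + 0xCC72 = 0x15E0B → wrap carry → 0x5E0C
  0x5E0C + 0xF6CE = 0x154DA → wrap carry → 0x54DB
  0x54DB + 0x35EA = 0x08AC5
  0x8AC5 + 0xC893 = 0x15358 → wrap carry → 0x5359
One's-complement sum = 0x5359.
Checksum = ~0x5359 & 0xFFFF = 0xACA6.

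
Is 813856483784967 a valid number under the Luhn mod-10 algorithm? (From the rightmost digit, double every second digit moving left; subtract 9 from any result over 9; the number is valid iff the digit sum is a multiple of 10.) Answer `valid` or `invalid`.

invalid

From the right, keep odd positions and double even positions (subtract 9 from any doubled value over 9):
  doubled (positions 2,4,...): 3 8 5 7 3 7 2 → sum 35
  kept (positions 1,3,...): 7 9 8 3 4 5 3 8 → sum 47
Total = 82.
82 mod 10 = 2, so the number is invalid.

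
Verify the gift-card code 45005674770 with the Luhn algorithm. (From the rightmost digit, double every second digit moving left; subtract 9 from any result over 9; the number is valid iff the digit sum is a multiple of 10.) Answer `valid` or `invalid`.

From the right, keep odd positions and double even positions (subtract 9 from any doubled value over 9):
  doubled (positions 2,4,...): 5 8 3 0 1 → sum 17
  kept (positions 1,3,...): 0 7 7 5 0 4 → sum 23
Total = 40.
40 mod 10 = 0, so the number is valid.

valid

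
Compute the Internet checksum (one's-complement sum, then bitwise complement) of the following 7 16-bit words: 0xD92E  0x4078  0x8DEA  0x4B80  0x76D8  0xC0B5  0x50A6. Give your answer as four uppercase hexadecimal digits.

84B9

One's-complement addition (fold any carry out of bit 15 back into bit 0):
  0xD92E + 0x4078 = 0x119A6 → wrap carry → 0x19A7
  0x19A7 + 0x8DEA = 0x0A791
  0xA791 + 0x4B80 = 0x0F311
  0xF311 + 0x76D8 = 0x169E9 → wrap carry → 0x69EA
  0x69EA + 0xC0B5 = 0x12A9F → wrap carry → 0x2AA0
  0x2AA0 + 0x50A6 = 0x07B46
One's-complement sum = 0x7B46.
Checksum = ~0x7B46 & 0xFFFF = 0x84B9.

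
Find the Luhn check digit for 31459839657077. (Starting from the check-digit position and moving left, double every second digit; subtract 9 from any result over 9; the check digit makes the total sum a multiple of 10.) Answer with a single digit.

6

Partial digits right→left: 7 7 0 7 5 6 9 3 8 9 5 4 1 3
Double every second digit counting from the check-digit position (so the 1st, 3rd, 5th, ... of the partial from the right).
  doubled (with −9 where >9): 5 0 1 9 7 1 2 → sum 25
  kept as-is: 7 7 6 3 9 4 3 → sum 39
Total = 25 + 39 = 64.
Check digit = (10 − (64 mod 10)) mod 10 = 6.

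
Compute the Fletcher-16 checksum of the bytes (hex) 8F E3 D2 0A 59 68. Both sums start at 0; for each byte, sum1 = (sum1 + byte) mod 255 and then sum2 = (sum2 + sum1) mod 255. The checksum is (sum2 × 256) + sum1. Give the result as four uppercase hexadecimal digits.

Running sums (mod 255):
  after byte 0 (8F): sum1=143, sum2=143
  after byte 1 (E3): sum1=115, sum2=3
  after byte 2 (D2): sum1=70, sum2=73
  after byte 3 (0A): sum1=80, sum2=153
  after byte 4 (59): sum1=169, sum2=67
  after byte 5 (68): sum1=18, sum2=85
Checksum = sum2·256 + sum1 = 85·256 + 18 = 21778 = 0x5512.

5512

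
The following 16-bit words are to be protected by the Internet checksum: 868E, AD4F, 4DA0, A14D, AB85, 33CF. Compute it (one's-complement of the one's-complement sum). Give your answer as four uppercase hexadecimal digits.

One's-complement addition (fold any carry out of bit 15 back into bit 0):
  0x868E + 0xAD4F = 0x133DD → wrap carry → 0x33DE
  0x33DE + 0x4DA0 = 0x0817E
  0x817E + 0xA14D = 0x122CB → wrap carry → 0x22CC
  0x22CC + 0xAB85 = 0x0CE51
  0xCE51 + 0x33CF = 0x10220 → wrap carry → 0x0221
One's-complement sum = 0x0221.
Checksum = ~0x0221 & 0xFFFF = 0xFDDE.

FDDE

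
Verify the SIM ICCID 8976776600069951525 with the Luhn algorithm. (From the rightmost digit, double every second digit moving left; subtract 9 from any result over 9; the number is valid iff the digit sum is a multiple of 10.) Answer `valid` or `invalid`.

valid

From the right, keep odd positions and double even positions (subtract 9 from any doubled value over 9):
  doubled (positions 2,4,...): 4 2 9 3 0 3 5 3 9 → sum 38
  kept (positions 1,3,...): 5 5 5 9 0 0 6 7 7 8 → sum 52
Total = 90.
90 mod 10 = 0, so the number is valid.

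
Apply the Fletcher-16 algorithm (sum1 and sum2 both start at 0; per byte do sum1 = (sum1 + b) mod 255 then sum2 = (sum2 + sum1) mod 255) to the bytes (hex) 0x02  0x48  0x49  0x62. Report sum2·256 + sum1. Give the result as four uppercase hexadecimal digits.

D5F5

Running sums (mod 255):
  after byte 0 (0x02): sum1=2, sum2=2
  after byte 1 (0x48): sum1=74, sum2=76
  after byte 2 (0x49): sum1=147, sum2=223
  after byte 3 (0x62): sum1=245, sum2=213
Checksum = sum2·256 + sum1 = 213·256 + 245 = 54773 = 0xD5F5.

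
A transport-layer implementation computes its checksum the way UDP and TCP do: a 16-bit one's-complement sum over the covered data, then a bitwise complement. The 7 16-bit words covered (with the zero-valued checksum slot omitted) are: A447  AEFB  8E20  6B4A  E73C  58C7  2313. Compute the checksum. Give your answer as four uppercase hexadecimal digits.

503A

One's-complement addition (fold any carry out of bit 15 back into bit 0):
  0xA447 + 0xAEFB = 0x15342 → wrap carry → 0x5343
  0x5343 + 0x8E20 = 0x0E163
  0xE163 + 0x6B4A = 0x14CAD → wrap carry → 0x4CAE
  0x4CAE + 0xE73C = 0x133EA → wrap carry → 0x33EB
  0x33EB + 0x58C7 = 0x08CB2
  0x8CB2 + 0x2313 = 0x0AFC5
One's-complement sum = 0xAFC5.
Checksum = ~0xAFC5 & 0xFFFF = 0x503A.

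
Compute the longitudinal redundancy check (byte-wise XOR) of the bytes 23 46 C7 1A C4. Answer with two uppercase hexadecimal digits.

7C

XOR the bytes together:
  start with 0x23
  0x23 ⊕ 0x46 = 0x65
  0x65 ⊕ 0xC7 = 0xA2
  0xA2 ⊕ 0x1A = 0xB8
  0xB8 ⊕ 0xC4 = 0x7C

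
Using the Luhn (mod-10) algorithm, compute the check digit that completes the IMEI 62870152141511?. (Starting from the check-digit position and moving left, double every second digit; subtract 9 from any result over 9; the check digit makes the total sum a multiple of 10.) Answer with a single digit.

Partial digits right→left: 1 1 5 1 4 1 2 5 1 0 7 8 2 6
Double every second digit counting from the check-digit position (so the 1st, 3rd, 5th, ... of the partial from the right).
  doubled (with −9 where >9): 2 1 8 4 2 5 4 → sum 26
  kept as-is: 1 1 1 5 0 8 6 → sum 22
Total = 26 + 22 = 48.
Check digit = (10 − (48 mod 10)) mod 10 = 2.

2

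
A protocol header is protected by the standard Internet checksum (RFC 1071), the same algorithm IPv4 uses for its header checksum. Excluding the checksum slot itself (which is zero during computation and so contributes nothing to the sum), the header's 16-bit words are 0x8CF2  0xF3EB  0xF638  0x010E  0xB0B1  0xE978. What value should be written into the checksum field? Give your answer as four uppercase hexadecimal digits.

One's-complement addition (fold any carry out of bit 15 back into bit 0):
  0x8CF2 + 0xF3EB = 0x180DD → wrap carry → 0x80DE
  0x80DE + 0xF638 = 0x17716 → wrap carry → 0x7717
  0x7717 + 0x010E = 0x07825
  0x7825 + 0xB0B1 = 0x128D6 → wrap carry → 0x28D7
  0x28D7 + 0xE978 = 0x1124F → wrap carry → 0x1250
One's-complement sum = 0x1250.
Checksum = ~0x1250 & 0xFFFF = 0xEDAF.

EDAF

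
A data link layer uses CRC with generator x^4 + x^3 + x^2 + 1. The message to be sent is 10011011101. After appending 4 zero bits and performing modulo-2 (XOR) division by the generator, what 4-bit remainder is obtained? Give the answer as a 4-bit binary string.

0100

Append 4 zeros: 100110111010000. Divide by 11101 (XOR where the leading bit is 1):
  pos 0: 10011 XOR 11101 = 01110
  pos 1: 11100 XOR 11101 = 00001
  pos 5: 11110 XOR 11101 = 00011
  pos 8: 11100 XOR 11101 = 00001
Remainder (last 4 bits) = 0100. This is the CRC / FCS.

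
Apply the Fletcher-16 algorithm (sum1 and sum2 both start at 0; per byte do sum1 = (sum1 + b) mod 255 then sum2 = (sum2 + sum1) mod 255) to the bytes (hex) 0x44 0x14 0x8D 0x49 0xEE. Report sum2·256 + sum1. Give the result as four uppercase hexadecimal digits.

Running sums (mod 255):
  after byte 0 (0x44): sum1=68, sum2=68
  after byte 1 (0x14): sum1=88, sum2=156
  after byte 2 (0x8D): sum1=229, sum2=130
  after byte 3 (0x49): sum1=47, sum2=177
  after byte 4 (0xEE): sum1=30, sum2=207
Checksum = sum2·256 + sum1 = 207·256 + 30 = 53022 = 0xCF1E.

CF1E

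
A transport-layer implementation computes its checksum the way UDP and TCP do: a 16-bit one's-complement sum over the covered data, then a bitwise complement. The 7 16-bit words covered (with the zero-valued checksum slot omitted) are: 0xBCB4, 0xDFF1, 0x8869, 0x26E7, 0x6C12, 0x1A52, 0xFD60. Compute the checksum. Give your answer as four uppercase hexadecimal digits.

One's-complement addition (fold any carry out of bit 15 back into bit 0):
  0xBCB4 + 0xDFF1 = 0x19CA5 → wrap carry → 0x9CA6
  0x9CA6 + 0x8869 = 0x1250F → wrap carry → 0x2510
  0x2510 + 0x26E7 = 0x04BF7
  0x4BF7 + 0x6C12 = 0x0B809
  0xB809 + 0x1A52 = 0x0D25B
  0xD25B + 0xFD60 = 0x1CFBB → wrap carry → 0xCFBC
One's-complement sum = 0xCFBC.
Checksum = ~0xCFBC & 0xFFFF = 0x3043.

3043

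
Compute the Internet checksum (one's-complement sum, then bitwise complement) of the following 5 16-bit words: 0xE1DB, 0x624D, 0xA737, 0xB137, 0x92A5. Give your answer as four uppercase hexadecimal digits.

One's-complement addition (fold any carry out of bit 15 back into bit 0):
  0xE1DB + 0x624D = 0x14428 → wrap carry → 0x4429
  0x4429 + 0xA737 = 0x0EB60
  0xEB60 + 0xB137 = 0x19C97 → wrap carry → 0x9C98
  0x9C98 + 0x92A5 = 0x12F3D → wrap carry → 0x2F3E
One's-complement sum = 0x2F3E.
Checksum = ~0x2F3E & 0xFFFF = 0xD0C1.

D0C1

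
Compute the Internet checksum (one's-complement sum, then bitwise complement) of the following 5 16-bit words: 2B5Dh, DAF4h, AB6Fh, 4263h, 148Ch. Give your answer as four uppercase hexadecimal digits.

One's-complement addition (fold any carry out of bit 15 back into bit 0):
  0x2B5D + 0xDAF4 = 0x10651 → wrap carry → 0x0652
  0x0652 + 0xAB6F = 0x0B1C1
  0xB1C1 + 0x4263 = 0x0F424
  0xF424 + 0x148C = 0x108B0 → wrap carry → 0x08B1
One's-complement sum = 0x08B1.
Checksum = ~0x08B1 & 0xFFFF = 0xF74E.

F74E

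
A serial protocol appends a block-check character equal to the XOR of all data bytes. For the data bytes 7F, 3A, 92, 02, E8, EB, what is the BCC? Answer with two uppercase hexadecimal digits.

D6

XOR the bytes together:
  start with 0x7F
  0x7F ⊕ 0x3A = 0x45
  0x45 ⊕ 0x92 = 0xD7
  0xD7 ⊕ 0x02 = 0xD5
  0xD5 ⊕ 0xE8 = 0x3D
  0x3D ⊕ 0xEB = 0xD6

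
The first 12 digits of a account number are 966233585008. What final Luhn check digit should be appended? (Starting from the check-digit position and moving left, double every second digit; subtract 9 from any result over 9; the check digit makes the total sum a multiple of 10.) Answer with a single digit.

Partial digits right→left: 8 0 0 5 8 5 3 3 2 6 6 9
Double every second digit counting from the check-digit position (so the 1st, 3rd, 5th, ... of the partial from the right).
  doubled (with −9 where >9): 7 0 7 6 4 3 → sum 27
  kept as-is: 0 5 5 3 6 9 → sum 28
Total = 27 + 28 = 55.
Check digit = (10 − (55 mod 10)) mod 10 = 5.

5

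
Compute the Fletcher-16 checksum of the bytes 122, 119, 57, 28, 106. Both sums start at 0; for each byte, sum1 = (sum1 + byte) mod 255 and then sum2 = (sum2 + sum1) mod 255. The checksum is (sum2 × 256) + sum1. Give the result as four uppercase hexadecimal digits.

Running sums (mod 255):
  after byte 0 (122): sum1=122, sum2=122
  after byte 1 (119): sum1=241, sum2=108
  after byte 2 (57): sum1=43, sum2=151
  after byte 3 (28): sum1=71, sum2=222
  after byte 4 (106): sum1=177, sum2=144
Checksum = sum2·256 + sum1 = 144·256 + 177 = 37041 = 0x90B1.

90B1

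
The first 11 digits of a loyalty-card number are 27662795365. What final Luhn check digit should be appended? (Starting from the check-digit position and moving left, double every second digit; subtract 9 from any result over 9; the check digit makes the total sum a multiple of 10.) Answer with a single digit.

2

Partial digits right→left: 5 6 3 5 9 7 2 6 6 7 2
Double every second digit counting from the check-digit position (so the 1st, 3rd, 5th, ... of the partial from the right).
  doubled (with −9 where >9): 1 6 9 4 3 4 → sum 27
  kept as-is: 6 5 7 6 7 → sum 31
Total = 27 + 31 = 58.
Check digit = (10 − (58 mod 10)) mod 10 = 2.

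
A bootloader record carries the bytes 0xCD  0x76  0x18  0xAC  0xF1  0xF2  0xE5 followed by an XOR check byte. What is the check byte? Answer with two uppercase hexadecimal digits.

E9

XOR the bytes together:
  start with 0xCD
  0xCD ⊕ 0x76 = 0xBB
  0xBB ⊕ 0x18 = 0xA3
  0xA3 ⊕ 0xAC = 0x0F
  0x0F ⊕ 0xF1 = 0xFE
  0xFE ⊕ 0xF2 = 0x0C
  0x0C ⊕ 0xE5 = 0xE9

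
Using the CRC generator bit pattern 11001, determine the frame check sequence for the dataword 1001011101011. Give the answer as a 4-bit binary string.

0011

Append 4 zeros: 10010111010110000. Divide by 11001 (XOR where the leading bit is 1):
  pos 0: 10010 XOR 11001 = 01011
  pos 1: 10111 XOR 11001 = 01110
  pos 2: 11101 XOR 11001 = 00100
  pos 4: 10010 XOR 11001 = 01011
  pos 5: 10111 XOR 11001 = 01110
  pos 6: 11100 XOR 11001 = 00101
  pos 8: 10111 XOR 11001 = 01110
  pos 9: 11100 XOR 11001 = 00101
  pos 11: 10100 XOR 11001 = 01101
  pos 12: 11010 XOR 11001 = 00011
Remainder (last 4 bits) = 0011. This is the CRC / FCS.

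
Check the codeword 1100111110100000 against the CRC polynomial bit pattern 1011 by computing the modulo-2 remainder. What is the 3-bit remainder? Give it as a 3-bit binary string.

Modulo-2 division of 1100111110100000 by 1011:
  pos 0: 1100 XOR 1011 = 0111
  pos 1: 1111 XOR 1011 = 0100
  pos 2: 1001 XOR 1011 = 0010
  pos 4: 1011 XOR 1011 = 0000
  pos 8: 1010 XOR 1011 = 0001
  pos 11: 1000 XOR 1011 = 0011
Remainder = 110 (nonzero — an error is detected).

110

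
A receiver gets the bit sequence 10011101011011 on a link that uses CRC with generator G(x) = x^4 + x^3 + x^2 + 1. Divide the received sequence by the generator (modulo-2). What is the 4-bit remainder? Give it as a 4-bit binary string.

1000

Modulo-2 division of 10011101011011 by 11101:
  pos 0: 10011 XOR 11101 = 01110
  pos 1: 11101 XOR 11101 = 00000
  pos 7: 10110 XOR 11101 = 01011
  pos 8: 10111 XOR 11101 = 01010
  pos 9: 10101 XOR 11101 = 01000
Remainder = 1000 (nonzero — an error is detected).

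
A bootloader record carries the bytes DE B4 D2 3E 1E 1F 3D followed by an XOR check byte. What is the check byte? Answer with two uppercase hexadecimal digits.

XOR the bytes together:
  start with 0xDE
  0xDE ⊕ 0xB4 = 0x6A
  0x6A ⊕ 0xD2 = 0xB8
  0xB8 ⊕ 0x3E = 0x86
  0x86 ⊕ 0x1E = 0x98
  0x98 ⊕ 0x1F = 0x87
  0x87 ⊕ 0x3D = 0xBA

BA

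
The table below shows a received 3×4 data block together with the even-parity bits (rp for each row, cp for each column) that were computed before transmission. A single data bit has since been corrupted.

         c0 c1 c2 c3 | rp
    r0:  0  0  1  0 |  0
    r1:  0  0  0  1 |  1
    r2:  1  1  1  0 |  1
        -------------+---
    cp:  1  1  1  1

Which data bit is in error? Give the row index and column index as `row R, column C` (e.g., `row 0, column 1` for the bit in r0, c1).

Recompute each row's even parity and compare to rp:
  r0: data parity 1, sent rp 0 → mismatch
  r1: data parity 1, sent rp 1 → ok
  r2: data parity 1, sent rp 1 → ok
Recompute each column's even parity and compare to cp:
  c0: data parity 1, sent cp 1 → ok
  c1: data parity 1, sent cp 1 → ok
  c2: data parity 0, sent cp 1 → mismatch
  c3: data parity 1, sent cp 1 → ok
Exactly one row (r0) and one column (c2) fail → the flipped bit is at their intersection.

row 0, column 2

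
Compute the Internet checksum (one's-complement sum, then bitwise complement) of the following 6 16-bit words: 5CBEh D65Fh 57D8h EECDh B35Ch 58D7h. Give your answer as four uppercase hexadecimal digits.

7A07

One's-complement addition (fold any carry out of bit 15 back into bit 0):
  0x5CBE + 0xD65F = 0x1331D → wrap carry → 0x331E
  0x331E + 0x57D8 = 0x08AF6
  0x8AF6 + 0xEECD = 0x179C3 → wrap carry → 0x79C4
  0x79C4 + 0xB35C = 0x12D20 → wrap carry → 0x2D21
  0x2D21 + 0x58D7 = 0x085F8
One's-complement sum = 0x85F8.
Checksum = ~0x85F8 & 0xFFFF = 0x7A07.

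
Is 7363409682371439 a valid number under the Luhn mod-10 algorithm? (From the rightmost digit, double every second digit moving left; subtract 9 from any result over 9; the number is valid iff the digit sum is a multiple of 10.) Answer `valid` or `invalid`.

valid

From the right, keep odd positions and double even positions (subtract 9 from any doubled value over 9):
  doubled (positions 2,4,...): 6 2 6 7 9 8 3 5 → sum 46
  kept (positions 1,3,...): 9 4 7 2 6 0 3 3 → sum 34
Total = 80.
80 mod 10 = 0, so the number is valid.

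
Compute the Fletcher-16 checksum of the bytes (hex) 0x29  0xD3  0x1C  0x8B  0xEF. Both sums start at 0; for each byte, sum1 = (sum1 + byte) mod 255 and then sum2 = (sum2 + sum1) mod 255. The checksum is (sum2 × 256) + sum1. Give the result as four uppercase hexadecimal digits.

Running sums (mod 255):
  after byte 0 (0x29): sum1=41, sum2=41
  after byte 1 (0xD3): sum1=252, sum2=38
  after byte 2 (0x1C): sum1=25, sum2=63
  after byte 3 (0x8B): sum1=164, sum2=227
  after byte 4 (0xEF): sum1=148, sum2=120
Checksum = sum2·256 + sum1 = 120·256 + 148 = 30868 = 0x7894.

7894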